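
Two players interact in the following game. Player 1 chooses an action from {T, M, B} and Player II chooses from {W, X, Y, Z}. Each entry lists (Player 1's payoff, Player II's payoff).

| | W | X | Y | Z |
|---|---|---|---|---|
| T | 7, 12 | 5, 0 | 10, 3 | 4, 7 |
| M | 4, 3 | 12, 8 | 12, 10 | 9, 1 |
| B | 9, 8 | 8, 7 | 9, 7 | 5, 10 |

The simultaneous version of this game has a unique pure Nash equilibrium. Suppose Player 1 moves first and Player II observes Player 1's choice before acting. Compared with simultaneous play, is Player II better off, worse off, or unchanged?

Solve by backward induction (Player 1 leads).
- T: Player II compares 12, 0, 3, 7 and picks W; Player 1 would get 7.
- M: Player II compares 3, 8, 10, 1 and picks Y; Player 1 would get 12.
- B: Player II compares 8, 7, 7, 10 and picks Z; Player 1 would get 5.
Player 1's induced payoffs are 7, 12, 5, so Player 1 commits to M. Subgame-perfect outcome: (M, Y) with payoffs (12, 10).
Now find the simultaneous Nash equilibrium.
Player 1's best replies: W→B; X→M; Y→M; Z→M.
Player II's best replies: T→W; M→Y; B→Z.
Only (M, Y) has each player best-responding; Nash payoffs (12, 10).
Player II earns 10 sequentially versus 10 at the Nash outcome: unchanged.

unchanged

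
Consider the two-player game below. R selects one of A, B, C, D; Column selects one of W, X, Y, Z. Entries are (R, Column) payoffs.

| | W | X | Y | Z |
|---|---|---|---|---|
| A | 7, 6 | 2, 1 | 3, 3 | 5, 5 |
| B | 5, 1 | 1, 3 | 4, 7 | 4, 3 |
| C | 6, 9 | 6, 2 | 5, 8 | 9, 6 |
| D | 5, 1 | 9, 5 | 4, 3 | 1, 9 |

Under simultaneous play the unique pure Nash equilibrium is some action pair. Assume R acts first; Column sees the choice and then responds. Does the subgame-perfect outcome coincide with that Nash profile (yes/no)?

Work backward from Column's decision.
- A: BR = W, leader payoff 7.
- B: BR = Y, leader payoff 4.
- C: BR = W, leader payoff 6.
- D: BR = Z, leader payoff 1.
R's induced payoffs are 7, 4, 6, 1, so R commits to A. Subgame-perfect outcome: (A, W) with payoffs (7, 6).
Now find the simultaneous Nash equilibrium.
R's best replies: W→A; X→D; Y→C; Z→C.
Column's best replies: A→W; B→Y; C→W; D→Z.
The unique mutual best reply is (A, W), giving (7, 6).
Sequential outcome (A, W) coincides with the Nash profile (A, W).

yes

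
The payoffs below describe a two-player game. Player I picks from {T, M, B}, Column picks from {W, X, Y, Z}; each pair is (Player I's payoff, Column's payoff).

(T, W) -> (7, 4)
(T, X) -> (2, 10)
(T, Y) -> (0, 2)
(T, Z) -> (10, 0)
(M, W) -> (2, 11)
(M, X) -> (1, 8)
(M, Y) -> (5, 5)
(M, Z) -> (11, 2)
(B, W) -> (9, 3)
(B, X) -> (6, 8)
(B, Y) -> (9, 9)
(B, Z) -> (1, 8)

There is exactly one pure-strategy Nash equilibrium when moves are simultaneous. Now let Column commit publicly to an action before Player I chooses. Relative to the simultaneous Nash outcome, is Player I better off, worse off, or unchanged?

Player I best-responds to each possible Column move:
- W: Player I compares 7, 2, 9 and picks B; Column would get 3.
- X: Player I compares 2, 1, 6 and picks B; Column would get 8.
- Y: Player I compares 0, 5, 9 and picks B; Column would get 9.
- Z: Player I compares 10, 11, 1 and picks M; Column would get 2.
Among 3, 8, 9, 2, the best is 9 at Y. Subgame-perfect outcome: (B, Y) with payoffs (9, 9).
Now find the simultaneous Nash equilibrium.
Player I's best replies: W→B; X→B; Y→B; Z→M.
Column's best replies: T→X; M→W; B→Y.
The unique mutual best reply is (B, Y), giving (9, 9).
Player I earns 9 sequentially versus 9 at the Nash outcome: unchanged.

unchanged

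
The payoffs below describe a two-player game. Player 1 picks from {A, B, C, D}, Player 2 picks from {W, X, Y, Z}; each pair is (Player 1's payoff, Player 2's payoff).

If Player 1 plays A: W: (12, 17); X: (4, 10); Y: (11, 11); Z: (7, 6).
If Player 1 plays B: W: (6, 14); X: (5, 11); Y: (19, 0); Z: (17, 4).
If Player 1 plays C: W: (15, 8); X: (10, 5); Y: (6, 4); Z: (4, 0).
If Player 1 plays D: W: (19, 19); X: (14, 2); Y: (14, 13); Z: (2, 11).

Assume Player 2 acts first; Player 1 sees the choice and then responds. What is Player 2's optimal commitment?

W

Player 1 best-responds to each possible Player 2 move:
- W: BR = D, leader payoff 19.
- X: BR = D, leader payoff 2.
- Y: BR = B, leader payoff 0.
- Z: BR = B, leader payoff 4.
Player 2's induced payoffs are 19, 2, 0, 4, so Player 2 commits to W. Subgame-perfect outcome: (D, W) with payoffs (19, 19).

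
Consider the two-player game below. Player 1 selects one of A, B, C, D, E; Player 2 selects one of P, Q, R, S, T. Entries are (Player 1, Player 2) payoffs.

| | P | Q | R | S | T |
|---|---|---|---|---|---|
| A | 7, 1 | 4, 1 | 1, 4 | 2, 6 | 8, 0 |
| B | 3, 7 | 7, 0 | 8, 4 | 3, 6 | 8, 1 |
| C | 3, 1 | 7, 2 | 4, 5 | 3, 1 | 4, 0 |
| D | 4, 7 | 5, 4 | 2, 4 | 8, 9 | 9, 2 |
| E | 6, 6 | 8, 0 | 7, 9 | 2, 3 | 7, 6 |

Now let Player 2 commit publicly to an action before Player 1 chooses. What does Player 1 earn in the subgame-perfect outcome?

8

Backward induction with Player 2 moving first.
- P → Player 1 plays A (best of 7, 3, 3, 4, 6); Player 2 gets 1.
- Q → Player 1 plays E (best of 4, 7, 7, 5, 8); Player 2 gets 0.
- R → Player 1 plays B (best of 1, 8, 4, 2, 7); Player 2 gets 4.
- S → Player 1 plays D (best of 2, 3, 3, 8, 2); Player 2 gets 9.
- T → Player 1 plays D (best of 8, 8, 4, 9, 7); Player 2 gets 2.
Player 2's induced payoffs are 1, 0, 4, 9, 2, so Player 2 commits to S. Subgame-perfect outcome: (D, S) with payoffs (8, 9).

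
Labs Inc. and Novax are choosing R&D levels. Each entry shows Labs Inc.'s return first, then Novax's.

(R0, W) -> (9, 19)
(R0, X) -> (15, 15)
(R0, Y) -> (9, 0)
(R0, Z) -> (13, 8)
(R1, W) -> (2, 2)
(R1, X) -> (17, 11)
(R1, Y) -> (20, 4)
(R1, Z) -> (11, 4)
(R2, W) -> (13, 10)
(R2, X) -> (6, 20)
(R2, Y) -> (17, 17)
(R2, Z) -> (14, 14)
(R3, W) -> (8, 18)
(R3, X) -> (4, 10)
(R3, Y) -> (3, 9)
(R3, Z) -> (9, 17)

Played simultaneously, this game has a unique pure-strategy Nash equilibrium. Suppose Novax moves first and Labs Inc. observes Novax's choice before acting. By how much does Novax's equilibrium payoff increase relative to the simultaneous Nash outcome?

3

Solve by backward induction (Novax leads).
- W: BR = R2, leader payoff 10.
- X: BR = R1, leader payoff 11.
- Y: BR = R1, leader payoff 4.
- Z: BR = R2, leader payoff 14.
Among 10, 11, 4, 14, the best is 14 at Z. Subgame-perfect outcome: (R2, Z) with payoffs (14, 14).
For the simultaneous game, intersect best replies.
Labs Inc.'s best replies: W→R2; X→R1; Y→R1; Z→R2.
Novax's best replies: R0→W; R1→X; R2→X; R3→W.
Only (R1, X) has each player best-responding; Nash payoffs (17, 11).
Novax's commitment gain: 14 − 11 = 3.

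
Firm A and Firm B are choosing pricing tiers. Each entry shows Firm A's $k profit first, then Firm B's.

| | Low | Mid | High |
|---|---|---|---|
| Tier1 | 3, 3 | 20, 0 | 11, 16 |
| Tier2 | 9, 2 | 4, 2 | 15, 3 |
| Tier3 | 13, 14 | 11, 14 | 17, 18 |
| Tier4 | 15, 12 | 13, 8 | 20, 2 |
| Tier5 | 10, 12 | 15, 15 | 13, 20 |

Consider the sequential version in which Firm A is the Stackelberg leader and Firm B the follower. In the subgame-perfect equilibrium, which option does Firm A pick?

Backward induction with Firm A moving first.
- Tier1: Firm B compares 3, 0, 16 and picks High; Firm A would get 11.
- Tier2: Firm B compares 2, 2, 3 and picks High; Firm A would get 15.
- Tier3: Firm B compares 14, 14, 18 and picks High; Firm A would get 17.
- Tier4: Firm B compares 12, 8, 2 and picks Low; Firm A would get 15.
- Tier5: Firm B compares 12, 15, 20 and picks High; Firm A would get 13.
Firm A's induced payoffs are 11, 15, 17, 15, 13, so Firm A commits to Tier3. Subgame-perfect outcome: (Tier3, High) with payoffs (17, 18).

Tier3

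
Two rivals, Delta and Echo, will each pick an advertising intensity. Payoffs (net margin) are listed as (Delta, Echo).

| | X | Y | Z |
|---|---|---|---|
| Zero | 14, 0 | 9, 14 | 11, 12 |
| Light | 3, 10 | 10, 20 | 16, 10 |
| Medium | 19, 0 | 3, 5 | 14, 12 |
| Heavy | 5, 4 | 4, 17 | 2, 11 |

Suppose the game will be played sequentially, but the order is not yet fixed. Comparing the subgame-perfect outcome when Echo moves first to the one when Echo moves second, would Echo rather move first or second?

If Delta leads: Echo's best replies are Zero→Y, Light→Y, Medium→Z, Heavy→Y; Delta's induced payoffs 9, 10, 14, 4; outcome (Medium, Z), payoffs (14, 12).
If Echo leads: Delta's best replies are X→Medium, Y→Light, Z→Light; Echo's induced payoffs 0, 20, 10; outcome (Light, Y), payoffs (10, 20).
Echo gets 20 moving first and 12 moving second, so Echo prefers to move first.

first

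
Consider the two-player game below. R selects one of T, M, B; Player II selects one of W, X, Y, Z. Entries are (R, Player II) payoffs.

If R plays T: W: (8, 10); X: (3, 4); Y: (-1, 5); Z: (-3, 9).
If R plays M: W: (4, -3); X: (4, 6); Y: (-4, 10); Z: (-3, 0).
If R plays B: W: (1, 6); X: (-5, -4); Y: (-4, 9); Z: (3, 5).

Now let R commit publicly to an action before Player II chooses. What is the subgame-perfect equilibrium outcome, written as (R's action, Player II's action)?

(T, W)

Solve by backward induction (R leads).
- T → Player II plays W (best of 10, 4, 5, 9); R gets 8.
- M → Player II plays Y (best of -3, 6, 10, 0); R gets -4.
- B → Player II plays Y (best of 6, -4, 9, 5); R gets -4.
Maximizing over 8, -4, -4, R chooses T. Subgame-perfect outcome: (T, W) with payoffs (8, 10).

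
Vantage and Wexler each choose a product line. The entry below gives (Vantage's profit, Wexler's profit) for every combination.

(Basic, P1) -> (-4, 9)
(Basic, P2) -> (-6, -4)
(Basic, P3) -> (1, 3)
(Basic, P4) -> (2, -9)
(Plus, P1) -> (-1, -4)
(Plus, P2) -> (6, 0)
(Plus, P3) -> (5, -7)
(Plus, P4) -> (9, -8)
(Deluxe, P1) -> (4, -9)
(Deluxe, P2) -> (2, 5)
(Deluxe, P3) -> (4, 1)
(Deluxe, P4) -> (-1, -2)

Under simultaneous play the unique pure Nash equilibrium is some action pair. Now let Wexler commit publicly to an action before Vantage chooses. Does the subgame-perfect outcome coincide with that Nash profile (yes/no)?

Backward induction with Wexler moving first.
- P1: Vantage compares -4, -1, 4 and picks Deluxe; Wexler would get -9.
- P2: Vantage compares -6, 6, 2 and picks Plus; Wexler would get 0.
- P3: Vantage compares 1, 5, 4 and picks Plus; Wexler would get -7.
- P4: Vantage compares 2, 9, -1 and picks Plus; Wexler would get -8.
Maximizing over -9, 0, -7, -8, Wexler chooses P2. Subgame-perfect outcome: (Plus, P2) with payoffs (6, 0).
For the simultaneous game, intersect best replies.
Vantage's best replies: P1→Deluxe; P2→Plus; P3→Plus; P4→Plus.
Wexler's best replies: Basic→P1; Plus→P2; Deluxe→P2.
The unique mutual best reply is (Plus, P2), giving (6, 0).
Sequential outcome (Plus, P2) coincides with the Nash profile (Plus, P2).

yes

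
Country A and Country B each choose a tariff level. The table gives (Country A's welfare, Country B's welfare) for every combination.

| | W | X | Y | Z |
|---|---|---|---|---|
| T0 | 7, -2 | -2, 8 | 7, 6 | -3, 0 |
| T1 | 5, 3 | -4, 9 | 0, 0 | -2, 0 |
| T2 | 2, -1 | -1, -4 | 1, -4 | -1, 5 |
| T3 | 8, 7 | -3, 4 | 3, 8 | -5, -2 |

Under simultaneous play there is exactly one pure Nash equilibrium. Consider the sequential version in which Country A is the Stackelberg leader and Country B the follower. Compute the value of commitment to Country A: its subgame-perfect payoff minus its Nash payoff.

4

Country B best-responds to each possible Country A move:
- T0: BR = X, leader payoff -2.
- T1: BR = X, leader payoff -4.
- T2: BR = Z, leader payoff -1.
- T3: BR = Y, leader payoff 3.
Country A's induced payoffs are -2, -4, -1, 3, so Country A commits to T3. Subgame-perfect outcome: (T3, Y) with payoffs (3, 8).
Under simultaneous play:
Country A's best replies: W→T3; X→T2; Y→T0; Z→T2.
Country B's best replies: T0→X; T1→X; T2→Z; T3→Y.
The unique mutual best reply is (T2, Z), giving (-1, 5).
Country A's commitment gain: 3 − -1 = 4.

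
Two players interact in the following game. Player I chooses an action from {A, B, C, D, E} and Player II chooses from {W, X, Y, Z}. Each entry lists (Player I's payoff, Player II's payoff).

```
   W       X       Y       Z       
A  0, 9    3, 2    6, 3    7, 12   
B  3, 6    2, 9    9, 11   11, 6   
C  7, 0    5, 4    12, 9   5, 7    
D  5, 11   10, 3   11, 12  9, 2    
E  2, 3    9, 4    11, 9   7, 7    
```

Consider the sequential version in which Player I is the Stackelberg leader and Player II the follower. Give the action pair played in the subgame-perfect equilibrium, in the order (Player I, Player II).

(C, Y)

Backward induction with Player I moving first.
- A: BR = Z, leader payoff 7.
- B: BR = Y, leader payoff 9.
- C: BR = Y, leader payoff 12.
- D: BR = Y, leader payoff 11.
- E: BR = Y, leader payoff 11.
Among 7, 9, 12, 11, 11, the best is 12 at C. Subgame-perfect outcome: (C, Y) with payoffs (12, 9).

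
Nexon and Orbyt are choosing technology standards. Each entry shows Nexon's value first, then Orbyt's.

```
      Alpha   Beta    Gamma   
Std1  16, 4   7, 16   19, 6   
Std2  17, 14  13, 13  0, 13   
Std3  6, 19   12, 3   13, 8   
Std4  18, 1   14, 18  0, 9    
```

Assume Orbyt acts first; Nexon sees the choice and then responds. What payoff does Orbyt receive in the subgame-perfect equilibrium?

Backward induction with Orbyt moving first.
- Alpha: Nexon compares 16, 17, 6, 18 and picks Std4; Orbyt would get 1.
- Beta: Nexon compares 7, 13, 12, 14 and picks Std4; Orbyt would get 18.
- Gamma: Nexon compares 19, 0, 13, 0 and picks Std1; Orbyt would get 6.
Orbyt's induced payoffs are 1, 18, 6, so Orbyt commits to Beta. Subgame-perfect outcome: (Std4, Beta) with payoffs (14, 18).

18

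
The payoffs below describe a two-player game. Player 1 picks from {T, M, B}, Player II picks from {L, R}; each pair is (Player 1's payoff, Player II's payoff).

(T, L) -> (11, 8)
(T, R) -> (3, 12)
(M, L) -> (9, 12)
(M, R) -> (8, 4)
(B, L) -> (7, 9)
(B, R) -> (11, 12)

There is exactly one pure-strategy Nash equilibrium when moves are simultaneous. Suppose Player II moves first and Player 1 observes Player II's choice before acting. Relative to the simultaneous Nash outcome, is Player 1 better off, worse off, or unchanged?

unchanged

Work backward from Player 1's decision.
- L → Player 1 plays T (best of 11, 9, 7); Player II gets 8.
- R → Player 1 plays B (best of 3, 8, 11); Player II gets 12.
Maximizing over 8, 12, Player II chooses R. Subgame-perfect outcome: (B, R) with payoffs (11, 12).
Under simultaneous play:
Player 1's best replies: L→T; R→B.
Player II's best replies: T→R; M→L; B→R.
Only (B, R) has each player best-responding; Nash payoffs (11, 12).
Player 1 earns 11 sequentially versus 11 at the Nash outcome: unchanged.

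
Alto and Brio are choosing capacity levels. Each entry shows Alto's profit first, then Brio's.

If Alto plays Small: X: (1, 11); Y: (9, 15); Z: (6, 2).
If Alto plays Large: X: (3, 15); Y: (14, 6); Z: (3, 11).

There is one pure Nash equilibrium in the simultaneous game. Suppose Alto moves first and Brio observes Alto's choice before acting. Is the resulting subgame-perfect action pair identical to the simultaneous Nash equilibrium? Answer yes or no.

Solve by backward induction (Alto leads).
- Small → Brio plays Y (best of 11, 15, 2); Alto gets 9.
- Large → Brio plays X (best of 15, 6, 11); Alto gets 3.
Among 9, 3, the best is 9 at Small. Subgame-perfect outcome: (Small, Y) with payoffs (9, 15).
For the simultaneous game, intersect best replies.
Alto's best replies: X→Large; Y→Large; Z→Small.
Brio's best replies: Small→Y; Large→X.
The unique mutual best reply is (Large, X), giving (3, 15).
Sequential outcome (Small, Y) differs from the Nash profile (Large, X).

no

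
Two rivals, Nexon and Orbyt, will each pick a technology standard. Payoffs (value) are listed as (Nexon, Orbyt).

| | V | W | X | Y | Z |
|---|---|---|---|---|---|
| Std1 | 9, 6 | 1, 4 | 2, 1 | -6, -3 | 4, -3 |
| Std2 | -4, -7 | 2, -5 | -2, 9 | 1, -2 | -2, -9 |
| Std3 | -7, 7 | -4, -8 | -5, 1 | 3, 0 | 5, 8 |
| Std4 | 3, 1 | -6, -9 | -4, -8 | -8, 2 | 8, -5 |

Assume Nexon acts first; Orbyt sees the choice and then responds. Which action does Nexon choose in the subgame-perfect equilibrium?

Std1

Solve by backward induction (Nexon leads).
- Std1 → Orbyt plays V (best of 6, 4, 1, -3, -3); Nexon gets 9.
- Std2 → Orbyt plays X (best of -7, -5, 9, -2, -9); Nexon gets -2.
- Std3 → Orbyt plays Z (best of 7, -8, 1, 0, 8); Nexon gets 5.
- Std4 → Orbyt plays Y (best of 1, -9, -8, 2, -5); Nexon gets -8.
Nexon's induced payoffs are 9, -2, 5, -8, so Nexon commits to Std1. Subgame-perfect outcome: (Std1, V) with payoffs (9, 6).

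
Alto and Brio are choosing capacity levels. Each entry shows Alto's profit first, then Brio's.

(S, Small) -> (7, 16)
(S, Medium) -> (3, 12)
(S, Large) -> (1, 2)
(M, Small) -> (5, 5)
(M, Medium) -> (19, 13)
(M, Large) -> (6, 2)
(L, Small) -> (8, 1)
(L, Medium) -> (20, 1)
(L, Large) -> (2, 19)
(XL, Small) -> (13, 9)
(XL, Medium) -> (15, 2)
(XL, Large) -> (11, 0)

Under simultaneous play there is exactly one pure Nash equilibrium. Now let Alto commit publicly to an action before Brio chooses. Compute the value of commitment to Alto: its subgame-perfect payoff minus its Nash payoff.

Backward induction with Alto moving first.
- S → Brio plays Small (best of 16, 12, 2); Alto gets 7.
- M → Brio plays Medium (best of 5, 13, 2); Alto gets 19.
- L → Brio plays Large (best of 1, 1, 19); Alto gets 2.
- XL → Brio plays Small (best of 9, 2, 0); Alto gets 13.
Alto's induced payoffs are 7, 19, 2, 13, so Alto commits to M. Subgame-perfect outcome: (M, Medium) with payoffs (19, 13).
Under simultaneous play:
Alto's best replies: Small→XL; Medium→L; Large→XL.
Brio's best replies: S→Small; M→Medium; L→Large; XL→Small.
The unique mutual best reply is (XL, Small), giving (13, 9).
Alto's commitment gain: 19 − 13 = 6.

6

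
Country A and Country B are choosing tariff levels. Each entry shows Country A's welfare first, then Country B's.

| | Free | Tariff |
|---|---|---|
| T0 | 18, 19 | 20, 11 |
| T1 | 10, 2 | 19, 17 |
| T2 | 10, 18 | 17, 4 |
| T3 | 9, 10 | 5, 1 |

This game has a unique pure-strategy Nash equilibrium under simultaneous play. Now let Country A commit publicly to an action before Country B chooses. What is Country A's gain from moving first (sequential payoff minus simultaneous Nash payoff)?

Solve by backward induction (Country A leads).
- T0: BR = Free, leader payoff 18.
- T1: BR = Tariff, leader payoff 19.
- T2: BR = Free, leader payoff 10.
- T3: BR = Free, leader payoff 9.
Country A's induced payoffs are 18, 19, 10, 9, so Country A commits to T1. Subgame-perfect outcome: (T1, Tariff) with payoffs (19, 17).
Under simultaneous play:
Country A's best replies: Free→T0; Tariff→T0.
Country B's best replies: T0→Free; T1→Tariff; T2→Free; T3→Free.
Only (T0, Free) has each player best-responding; Nash payoffs (18, 19).
Country A's commitment gain: 19 − 18 = 1.

1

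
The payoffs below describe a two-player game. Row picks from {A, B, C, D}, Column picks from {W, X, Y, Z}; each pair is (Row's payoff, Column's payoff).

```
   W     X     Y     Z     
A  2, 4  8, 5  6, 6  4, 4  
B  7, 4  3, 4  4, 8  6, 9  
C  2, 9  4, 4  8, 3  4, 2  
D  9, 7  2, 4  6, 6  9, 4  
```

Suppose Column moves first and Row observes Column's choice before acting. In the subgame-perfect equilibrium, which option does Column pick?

Work backward from Row's decision.
- W: Row compares 2, 7, 2, 9 and picks D; Column would get 7.
- X: Row compares 8, 3, 4, 2 and picks A; Column would get 5.
- Y: Row compares 6, 4, 8, 6 and picks C; Column would get 3.
- Z: Row compares 4, 6, 4, 9 and picks D; Column would get 4.
Column's induced payoffs are 7, 5, 3, 4, so Column commits to W. Subgame-perfect outcome: (D, W) with payoffs (9, 7).

W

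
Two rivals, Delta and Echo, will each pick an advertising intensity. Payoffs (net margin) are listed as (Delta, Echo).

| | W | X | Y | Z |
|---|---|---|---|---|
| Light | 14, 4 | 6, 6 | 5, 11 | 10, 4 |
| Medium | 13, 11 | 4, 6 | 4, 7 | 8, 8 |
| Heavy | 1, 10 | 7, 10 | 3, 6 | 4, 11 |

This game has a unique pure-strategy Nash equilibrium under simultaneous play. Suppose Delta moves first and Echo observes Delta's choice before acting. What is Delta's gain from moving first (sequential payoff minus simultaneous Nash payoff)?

Echo best-responds to each possible Delta move:
- Light: Echo compares 4, 6, 11, 4 and picks Y; Delta would get 5.
- Medium: Echo compares 11, 6, 7, 8 and picks W; Delta would get 13.
- Heavy: Echo compares 10, 10, 6, 11 and picks Z; Delta would get 4.
Among 5, 13, 4, the best is 13 at Medium. Subgame-perfect outcome: (Medium, W) with payoffs (13, 11).
Now find the simultaneous Nash equilibrium.
Delta's best replies: W→Light; X→Heavy; Y→Light; Z→Light.
Echo's best replies: Light→Y; Medium→W; Heavy→Z.
Only (Light, Y) has each player best-responding; Nash payoffs (5, 11).
Delta's commitment gain: 13 − 5 = 8.

8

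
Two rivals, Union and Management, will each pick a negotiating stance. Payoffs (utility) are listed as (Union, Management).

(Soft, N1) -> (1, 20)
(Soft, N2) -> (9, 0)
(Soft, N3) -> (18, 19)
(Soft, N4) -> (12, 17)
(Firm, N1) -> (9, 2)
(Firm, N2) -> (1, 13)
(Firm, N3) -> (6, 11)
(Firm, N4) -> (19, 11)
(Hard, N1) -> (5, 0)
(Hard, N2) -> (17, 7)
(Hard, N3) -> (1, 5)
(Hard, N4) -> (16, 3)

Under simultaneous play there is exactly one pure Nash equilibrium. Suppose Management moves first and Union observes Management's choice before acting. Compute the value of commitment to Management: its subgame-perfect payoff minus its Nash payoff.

Work backward from Union's decision.
- N1: BR = Firm, leader payoff 2.
- N2: BR = Hard, leader payoff 7.
- N3: BR = Soft, leader payoff 19.
- N4: BR = Firm, leader payoff 11.
Maximizing over 2, 7, 19, 11, Management chooses N3. Subgame-perfect outcome: (Soft, N3) with payoffs (18, 19).
Now find the simultaneous Nash equilibrium.
Union's best replies: N1→Firm; N2→Hard; N3→Soft; N4→Firm.
Management's best replies: Soft→N1; Firm→N2; Hard→N2.
The unique mutual best reply is (Hard, N2), giving (17, 7).
Management's commitment gain: 19 − 7 = 12.

12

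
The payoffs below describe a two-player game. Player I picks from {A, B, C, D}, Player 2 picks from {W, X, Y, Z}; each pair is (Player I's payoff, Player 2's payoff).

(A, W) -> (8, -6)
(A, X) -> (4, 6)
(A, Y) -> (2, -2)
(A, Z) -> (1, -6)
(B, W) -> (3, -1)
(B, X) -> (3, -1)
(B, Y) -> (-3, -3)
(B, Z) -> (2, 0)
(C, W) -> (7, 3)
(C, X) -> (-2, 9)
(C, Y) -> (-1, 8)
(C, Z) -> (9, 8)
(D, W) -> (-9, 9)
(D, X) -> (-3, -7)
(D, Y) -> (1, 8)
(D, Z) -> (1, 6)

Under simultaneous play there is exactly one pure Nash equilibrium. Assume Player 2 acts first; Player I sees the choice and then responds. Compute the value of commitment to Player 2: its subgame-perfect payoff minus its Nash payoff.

2

Backward induction with Player 2 moving first.
- W: Player I compares 8, 3, 7, -9 and picks A; Player 2 would get -6.
- X: Player I compares 4, 3, -2, -3 and picks A; Player 2 would get 6.
- Y: Player I compares 2, -3, -1, 1 and picks A; Player 2 would get -2.
- Z: Player I compares 1, 2, 9, 1 and picks C; Player 2 would get 8.
Player 2's induced payoffs are -6, 6, -2, 8, so Player 2 commits to Z. Subgame-perfect outcome: (C, Z) with payoffs (9, 8).
For the simultaneous game, intersect best replies.
Player I's best replies: W→A; X→A; Y→A; Z→C.
Player 2's best replies: A→X; B→Z; C→X; D→W.
Only (A, X) has each player best-responding; Nash payoffs (4, 6).
Player 2's commitment gain: 8 − 6 = 2.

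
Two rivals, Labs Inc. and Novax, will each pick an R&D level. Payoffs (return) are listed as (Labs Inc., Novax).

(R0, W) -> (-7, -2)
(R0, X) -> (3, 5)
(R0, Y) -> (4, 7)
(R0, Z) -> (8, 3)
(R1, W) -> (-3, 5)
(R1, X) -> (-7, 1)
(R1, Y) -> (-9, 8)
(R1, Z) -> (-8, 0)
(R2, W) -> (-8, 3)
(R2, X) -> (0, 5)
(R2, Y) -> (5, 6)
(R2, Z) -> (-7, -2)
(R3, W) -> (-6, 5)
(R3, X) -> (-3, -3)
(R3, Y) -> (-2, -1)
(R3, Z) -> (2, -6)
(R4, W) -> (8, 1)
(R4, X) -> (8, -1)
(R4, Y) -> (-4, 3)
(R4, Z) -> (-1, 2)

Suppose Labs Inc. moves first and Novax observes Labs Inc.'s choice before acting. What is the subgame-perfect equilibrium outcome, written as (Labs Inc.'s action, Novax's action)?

(R2, Y)

Solve by backward induction (Labs Inc. leads).
- R0 → Novax plays Y (best of -2, 5, 7, 3); Labs Inc. gets 4.
- R1 → Novax plays Y (best of 5, 1, 8, 0); Labs Inc. gets -9.
- R2 → Novax plays Y (best of 3, 5, 6, -2); Labs Inc. gets 5.
- R3 → Novax plays W (best of 5, -3, -1, -6); Labs Inc. gets -6.
- R4 → Novax plays Y (best of 1, -1, 3, 2); Labs Inc. gets -4.
Labs Inc.'s induced payoffs are 4, -9, 5, -6, -4, so Labs Inc. commits to R2. Subgame-perfect outcome: (R2, Y) with payoffs (5, 6).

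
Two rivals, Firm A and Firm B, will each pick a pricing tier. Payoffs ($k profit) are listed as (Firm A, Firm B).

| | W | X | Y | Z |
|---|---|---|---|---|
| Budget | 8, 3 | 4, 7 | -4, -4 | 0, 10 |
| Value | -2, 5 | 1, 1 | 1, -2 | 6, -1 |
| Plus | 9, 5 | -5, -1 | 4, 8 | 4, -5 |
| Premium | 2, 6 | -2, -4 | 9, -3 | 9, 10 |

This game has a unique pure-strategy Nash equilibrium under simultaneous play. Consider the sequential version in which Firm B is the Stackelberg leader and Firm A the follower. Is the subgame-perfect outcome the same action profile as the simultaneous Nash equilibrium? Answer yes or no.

yes

Work backward from Firm A's decision.
- W → Firm A plays Plus (best of 8, -2, 9, 2); Firm B gets 5.
- X → Firm A plays Budget (best of 4, 1, -5, -2); Firm B gets 7.
- Y → Firm A plays Premium (best of -4, 1, 4, 9); Firm B gets -3.
- Z → Firm A plays Premium (best of 0, 6, 4, 9); Firm B gets 10.
Firm B's induced payoffs are 5, 7, -3, 10, so Firm B commits to Z. Subgame-perfect outcome: (Premium, Z) with payoffs (9, 10).
For the simultaneous game, intersect best replies.
Firm A's best replies: W→Plus; X→Budget; Y→Premium; Z→Premium.
Firm B's best replies: Budget→Z; Value→W; Plus→Y; Premium→Z.
The unique mutual best reply is (Premium, Z), giving (9, 10).
Sequential outcome (Premium, Z) coincides with the Nash profile (Premium, Z).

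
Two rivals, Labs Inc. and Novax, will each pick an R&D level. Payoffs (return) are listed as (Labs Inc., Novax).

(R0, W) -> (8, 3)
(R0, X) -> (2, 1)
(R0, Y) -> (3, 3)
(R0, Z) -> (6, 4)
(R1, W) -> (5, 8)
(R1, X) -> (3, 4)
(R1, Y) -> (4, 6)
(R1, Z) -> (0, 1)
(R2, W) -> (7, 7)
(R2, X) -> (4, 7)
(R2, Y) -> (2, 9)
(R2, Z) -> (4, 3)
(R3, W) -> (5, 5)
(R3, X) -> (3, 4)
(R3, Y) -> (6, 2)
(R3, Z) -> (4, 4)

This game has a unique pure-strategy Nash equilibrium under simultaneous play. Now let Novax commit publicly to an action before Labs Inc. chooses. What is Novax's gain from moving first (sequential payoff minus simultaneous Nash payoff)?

3

Backward induction with Novax moving first.
- W: Labs Inc. compares 8, 5, 7, 5 and picks R0; Novax would get 3.
- X: Labs Inc. compares 2, 3, 4, 3 and picks R2; Novax would get 7.
- Y: Labs Inc. compares 3, 4, 2, 6 and picks R3; Novax would get 2.
- Z: Labs Inc. compares 6, 0, 4, 4 and picks R0; Novax would get 4.
Among 3, 7, 2, 4, the best is 7 at X. Subgame-perfect outcome: (R2, X) with payoffs (4, 7).
Now find the simultaneous Nash equilibrium.
Labs Inc.'s best replies: W→R0; X→R2; Y→R3; Z→R0.
Novax's best replies: R0→Z; R1→W; R2→Y; R3→W.
Only (R0, Z) has each player best-responding; Nash payoffs (6, 4).
Novax's commitment gain: 7 − 4 = 3.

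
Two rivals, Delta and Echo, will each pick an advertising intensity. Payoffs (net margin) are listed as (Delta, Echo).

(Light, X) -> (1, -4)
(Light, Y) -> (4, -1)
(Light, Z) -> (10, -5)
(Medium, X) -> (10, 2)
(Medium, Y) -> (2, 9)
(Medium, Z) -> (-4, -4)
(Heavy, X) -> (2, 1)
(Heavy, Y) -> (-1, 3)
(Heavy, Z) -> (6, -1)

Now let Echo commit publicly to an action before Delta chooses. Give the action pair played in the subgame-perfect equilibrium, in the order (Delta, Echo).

(Medium, X)

Solve by backward induction (Echo leads).
- X → Delta plays Medium (best of 1, 10, 2); Echo gets 2.
- Y → Delta plays Light (best of 4, 2, -1); Echo gets -1.
- Z → Delta plays Light (best of 10, -4, 6); Echo gets -5.
Maximizing over 2, -1, -5, Echo chooses X. Subgame-perfect outcome: (Medium, X) with payoffs (10, 2).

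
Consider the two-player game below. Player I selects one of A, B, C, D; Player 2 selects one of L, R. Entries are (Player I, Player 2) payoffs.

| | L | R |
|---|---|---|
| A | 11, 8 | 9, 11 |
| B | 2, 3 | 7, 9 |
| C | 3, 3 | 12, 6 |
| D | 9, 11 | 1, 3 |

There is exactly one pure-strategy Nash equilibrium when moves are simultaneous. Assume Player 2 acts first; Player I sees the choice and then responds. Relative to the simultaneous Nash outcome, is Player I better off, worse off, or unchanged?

worse off

Solve by backward induction (Player 2 leads).
- L: BR = A, leader payoff 8.
- R: BR = C, leader payoff 6.
Maximizing over 8, 6, Player 2 chooses L. Subgame-perfect outcome: (A, L) with payoffs (11, 8).
Under simultaneous play:
Player I's best replies: L→A; R→C.
Player 2's best replies: A→R; B→R; C→R; D→L.
The unique mutual best reply is (C, R), giving (12, 6).
Player I earns 11 sequentially versus 12 at the Nash outcome: worse off.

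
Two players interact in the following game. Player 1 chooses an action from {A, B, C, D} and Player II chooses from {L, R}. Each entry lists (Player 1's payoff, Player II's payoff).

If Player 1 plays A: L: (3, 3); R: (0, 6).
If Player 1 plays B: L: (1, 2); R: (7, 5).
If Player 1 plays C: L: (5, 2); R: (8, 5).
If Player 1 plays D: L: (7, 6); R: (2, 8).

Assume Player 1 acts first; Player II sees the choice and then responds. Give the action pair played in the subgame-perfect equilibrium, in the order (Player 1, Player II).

Backward induction with Player 1 moving first.
- A: BR = R, leader payoff 0.
- B: BR = R, leader payoff 7.
- C: BR = R, leader payoff 8.
- D: BR = R, leader payoff 2.
Maximizing over 0, 7, 8, 2, Player 1 chooses C. Subgame-perfect outcome: (C, R) with payoffs (8, 5).

(C, R)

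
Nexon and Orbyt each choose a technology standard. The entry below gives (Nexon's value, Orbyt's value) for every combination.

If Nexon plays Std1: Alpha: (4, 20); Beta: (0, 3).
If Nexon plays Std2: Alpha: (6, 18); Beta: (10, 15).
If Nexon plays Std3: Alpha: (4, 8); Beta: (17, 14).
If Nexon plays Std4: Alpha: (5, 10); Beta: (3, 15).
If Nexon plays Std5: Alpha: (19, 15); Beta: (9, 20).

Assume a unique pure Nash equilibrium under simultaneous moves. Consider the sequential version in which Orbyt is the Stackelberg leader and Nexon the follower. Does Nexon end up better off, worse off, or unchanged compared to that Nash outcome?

Solve by backward induction (Orbyt leads).
- Alpha: Nexon compares 4, 6, 4, 5, 19 and picks Std5; Orbyt would get 15.
- Beta: Nexon compares 0, 10, 17, 3, 9 and picks Std3; Orbyt would get 14.
Among 15, 14, the best is 15 at Alpha. Subgame-perfect outcome: (Std5, Alpha) with payoffs (19, 15).
For the simultaneous game, intersect best replies.
Nexon's best replies: Alpha→Std5; Beta→Std3.
Orbyt's best replies: Std1→Alpha; Std2→Alpha; Std3→Beta; Std4→Beta; Std5→Beta.
Only (Std3, Beta) has each player best-responding; Nash payoffs (17, 14).
Nexon earns 19 sequentially versus 17 at the Nash outcome: better off.

better off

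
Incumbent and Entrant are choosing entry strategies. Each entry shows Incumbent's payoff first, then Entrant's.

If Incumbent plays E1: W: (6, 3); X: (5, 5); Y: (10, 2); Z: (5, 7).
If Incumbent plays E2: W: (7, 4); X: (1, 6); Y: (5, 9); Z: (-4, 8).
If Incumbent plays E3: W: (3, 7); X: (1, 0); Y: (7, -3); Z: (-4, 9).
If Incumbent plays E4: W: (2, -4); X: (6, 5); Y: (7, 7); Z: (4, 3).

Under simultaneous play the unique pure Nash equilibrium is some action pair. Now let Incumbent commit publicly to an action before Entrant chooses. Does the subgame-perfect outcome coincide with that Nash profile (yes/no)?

no

Backward induction with Incumbent moving first.
- E1 → Entrant plays Z (best of 3, 5, 2, 7); Incumbent gets 5.
- E2 → Entrant plays Y (best of 4, 6, 9, 8); Incumbent gets 5.
- E3 → Entrant plays Z (best of 7, 0, -3, 9); Incumbent gets -4.
- E4 → Entrant plays Y (best of -4, 5, 7, 3); Incumbent gets 7.
Maximizing over 5, 5, -4, 7, Incumbent chooses E4. Subgame-perfect outcome: (E4, Y) with payoffs (7, 7).
For the simultaneous game, intersect best replies.
Incumbent's best replies: W→E2; X→E4; Y→E1; Z→E1.
Entrant's best replies: E1→Z; E2→Y; E3→Z; E4→Y.
Only (E1, Z) has each player best-responding; Nash payoffs (5, 7).
Sequential outcome (E4, Y) differs from the Nash profile (E1, Z).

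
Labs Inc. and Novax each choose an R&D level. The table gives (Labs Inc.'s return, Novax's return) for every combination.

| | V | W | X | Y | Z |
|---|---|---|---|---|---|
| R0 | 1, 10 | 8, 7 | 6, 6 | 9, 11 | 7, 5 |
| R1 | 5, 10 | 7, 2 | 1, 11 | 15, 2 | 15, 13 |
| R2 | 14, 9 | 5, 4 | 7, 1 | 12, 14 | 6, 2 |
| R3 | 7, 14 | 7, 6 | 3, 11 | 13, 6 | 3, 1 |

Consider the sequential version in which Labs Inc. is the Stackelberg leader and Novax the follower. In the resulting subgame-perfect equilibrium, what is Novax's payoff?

Work backward from Novax's decision.
- R0: Novax compares 10, 7, 6, 11, 5 and picks Y; Labs Inc. would get 9.
- R1: Novax compares 10, 2, 11, 2, 13 and picks Z; Labs Inc. would get 15.
- R2: Novax compares 9, 4, 1, 14, 2 and picks Y; Labs Inc. would get 12.
- R3: Novax compares 14, 6, 11, 6, 1 and picks V; Labs Inc. would get 7.
Among 9, 15, 12, 7, the best is 15 at R1. Subgame-perfect outcome: (R1, Z) with payoffs (15, 13).

13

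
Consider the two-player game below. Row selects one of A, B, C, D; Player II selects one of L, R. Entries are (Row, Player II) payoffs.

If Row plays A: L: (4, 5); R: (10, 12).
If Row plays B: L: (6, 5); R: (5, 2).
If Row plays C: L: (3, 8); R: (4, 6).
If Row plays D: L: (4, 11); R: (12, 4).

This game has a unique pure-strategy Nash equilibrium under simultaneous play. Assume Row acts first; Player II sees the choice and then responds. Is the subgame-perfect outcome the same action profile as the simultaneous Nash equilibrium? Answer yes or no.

Backward induction with Row moving first.
- A: Player II compares 5, 12 and picks R; Row would get 10.
- B: Player II compares 5, 2 and picks L; Row would get 6.
- C: Player II compares 8, 6 and picks L; Row would get 3.
- D: Player II compares 11, 4 and picks L; Row would get 4.
Row's induced payoffs are 10, 6, 3, 4, so Row commits to A. Subgame-perfect outcome: (A, R) with payoffs (10, 12).
Under simultaneous play:
Row's best replies: L→B; R→D.
Player II's best replies: A→R; B→L; C→L; D→L.
Only (B, L) has each player best-responding; Nash payoffs (6, 5).
Sequential outcome (A, R) differs from the Nash profile (B, L).

no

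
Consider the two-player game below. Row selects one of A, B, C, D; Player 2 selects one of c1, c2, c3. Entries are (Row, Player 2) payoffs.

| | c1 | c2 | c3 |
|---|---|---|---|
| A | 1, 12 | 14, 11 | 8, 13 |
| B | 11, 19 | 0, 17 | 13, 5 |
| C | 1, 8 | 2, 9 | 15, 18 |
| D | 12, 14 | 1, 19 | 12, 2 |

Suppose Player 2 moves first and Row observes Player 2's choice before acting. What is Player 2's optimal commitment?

c3

Row best-responds to each possible Player 2 move:
- c1 → Row plays D (best of 1, 11, 1, 12); Player 2 gets 14.
- c2 → Row plays A (best of 14, 0, 2, 1); Player 2 gets 11.
- c3 → Row plays C (best of 8, 13, 15, 12); Player 2 gets 18.
Among 14, 11, 18, the best is 18 at c3. Subgame-perfect outcome: (C, c3) with payoffs (15, 18).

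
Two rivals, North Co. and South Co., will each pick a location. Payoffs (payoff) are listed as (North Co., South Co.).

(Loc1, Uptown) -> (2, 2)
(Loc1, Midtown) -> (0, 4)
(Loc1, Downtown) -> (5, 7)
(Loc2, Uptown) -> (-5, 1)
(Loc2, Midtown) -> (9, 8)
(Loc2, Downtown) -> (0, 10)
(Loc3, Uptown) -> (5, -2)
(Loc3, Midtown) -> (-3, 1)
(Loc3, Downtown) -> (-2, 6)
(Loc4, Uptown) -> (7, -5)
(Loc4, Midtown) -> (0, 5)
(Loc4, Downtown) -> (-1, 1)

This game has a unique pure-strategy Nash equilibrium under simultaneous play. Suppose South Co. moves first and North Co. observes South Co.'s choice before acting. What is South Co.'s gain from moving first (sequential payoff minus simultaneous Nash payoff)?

1

North Co. best-responds to each possible South Co. move:
- Uptown → North Co. plays Loc4 (best of 2, -5, 5, 7); South Co. gets -5.
- Midtown → North Co. plays Loc2 (best of 0, 9, -3, 0); South Co. gets 8.
- Downtown → North Co. plays Loc1 (best of 5, 0, -2, -1); South Co. gets 7.
Maximizing over -5, 8, 7, South Co. chooses Midtown. Subgame-perfect outcome: (Loc2, Midtown) with payoffs (9, 8).
Under simultaneous play:
North Co.'s best replies: Uptown→Loc4; Midtown→Loc2; Downtown→Loc1.
South Co.'s best replies: Loc1→Downtown; Loc2→Downtown; Loc3→Downtown; Loc4→Midtown.
Only (Loc1, Downtown) has each player best-responding; Nash payoffs (5, 7).
South Co.'s commitment gain: 8 − 7 = 1.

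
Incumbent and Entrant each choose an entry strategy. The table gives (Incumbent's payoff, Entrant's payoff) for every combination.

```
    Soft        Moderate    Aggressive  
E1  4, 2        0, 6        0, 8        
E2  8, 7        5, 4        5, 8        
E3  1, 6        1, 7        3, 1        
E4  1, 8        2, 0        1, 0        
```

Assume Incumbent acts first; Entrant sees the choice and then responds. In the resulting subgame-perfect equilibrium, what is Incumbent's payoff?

Solve by backward induction (Incumbent leads).
- E1: BR = Aggressive, leader payoff 0.
- E2: BR = Aggressive, leader payoff 5.
- E3: BR = Moderate, leader payoff 1.
- E4: BR = Soft, leader payoff 1.
Among 0, 5, 1, 1, the best is 5 at E2. Subgame-perfect outcome: (E2, Aggressive) with payoffs (5, 8).

5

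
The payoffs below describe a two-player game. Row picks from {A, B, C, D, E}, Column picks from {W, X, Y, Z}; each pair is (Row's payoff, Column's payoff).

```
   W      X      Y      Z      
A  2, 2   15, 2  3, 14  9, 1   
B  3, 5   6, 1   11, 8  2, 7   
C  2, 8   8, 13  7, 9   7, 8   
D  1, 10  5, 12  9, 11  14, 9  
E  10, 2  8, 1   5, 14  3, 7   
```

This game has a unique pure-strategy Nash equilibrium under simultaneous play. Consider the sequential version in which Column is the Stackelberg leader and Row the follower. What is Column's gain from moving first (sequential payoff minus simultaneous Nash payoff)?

Row best-responds to each possible Column move:
- W: Row compares 2, 3, 2, 1, 10 and picks E; Column would get 2.
- X: Row compares 15, 6, 8, 5, 8 and picks A; Column would get 2.
- Y: Row compares 3, 11, 7, 9, 5 and picks B; Column would get 8.
- Z: Row compares 9, 2, 7, 14, 3 and picks D; Column would get 9.
Column's induced payoffs are 2, 2, 8, 9, so Column commits to Z. Subgame-perfect outcome: (D, Z) with payoffs (14, 9).
Now find the simultaneous Nash equilibrium.
Row's best replies: W→E; X→A; Y→B; Z→D.
Column's best replies: A→Y; B→Y; C→X; D→X; E→Y.
Only (B, Y) has each player best-responding; Nash payoffs (11, 8).
Column's commitment gain: 9 − 8 = 1.

1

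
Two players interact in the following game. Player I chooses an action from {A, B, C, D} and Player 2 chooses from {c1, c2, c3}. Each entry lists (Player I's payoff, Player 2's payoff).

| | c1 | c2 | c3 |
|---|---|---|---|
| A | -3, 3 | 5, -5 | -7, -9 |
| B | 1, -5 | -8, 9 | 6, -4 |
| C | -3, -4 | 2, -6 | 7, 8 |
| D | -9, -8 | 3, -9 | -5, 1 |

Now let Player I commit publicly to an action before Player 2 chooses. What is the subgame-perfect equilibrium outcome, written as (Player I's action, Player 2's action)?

(C, c3)

Player 2 best-responds to each possible Player I move:
- A: Player 2 compares 3, -5, -9 and picks c1; Player I would get -3.
- B: Player 2 compares -5, 9, -4 and picks c2; Player I would get -8.
- C: Player 2 compares -4, -6, 8 and picks c3; Player I would get 7.
- D: Player 2 compares -8, -9, 1 and picks c3; Player I would get -5.
Player I's induced payoffs are -3, -8, 7, -5, so Player I commits to C. Subgame-perfect outcome: (C, c3) with payoffs (7, 8).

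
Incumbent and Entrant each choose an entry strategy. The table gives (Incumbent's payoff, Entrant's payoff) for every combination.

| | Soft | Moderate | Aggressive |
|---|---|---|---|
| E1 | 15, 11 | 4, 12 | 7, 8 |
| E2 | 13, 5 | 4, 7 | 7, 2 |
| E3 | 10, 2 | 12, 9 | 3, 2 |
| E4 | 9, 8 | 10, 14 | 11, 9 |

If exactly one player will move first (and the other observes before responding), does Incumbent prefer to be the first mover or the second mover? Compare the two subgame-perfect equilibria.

If Incumbent leads: Entrant's best replies are E1→Moderate, E2→Moderate, E3→Moderate, E4→Moderate; Incumbent's induced payoffs 4, 4, 12, 10; outcome (E3, Moderate), payoffs (12, 9).
If Entrant leads: Incumbent's best replies are Soft→E1, Moderate→E3, Aggressive→E4; Entrant's induced payoffs 11, 9, 9; outcome (E1, Soft), payoffs (15, 11).
Incumbent gets 12 moving first and 15 moving second, so Incumbent prefers to move second.

second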